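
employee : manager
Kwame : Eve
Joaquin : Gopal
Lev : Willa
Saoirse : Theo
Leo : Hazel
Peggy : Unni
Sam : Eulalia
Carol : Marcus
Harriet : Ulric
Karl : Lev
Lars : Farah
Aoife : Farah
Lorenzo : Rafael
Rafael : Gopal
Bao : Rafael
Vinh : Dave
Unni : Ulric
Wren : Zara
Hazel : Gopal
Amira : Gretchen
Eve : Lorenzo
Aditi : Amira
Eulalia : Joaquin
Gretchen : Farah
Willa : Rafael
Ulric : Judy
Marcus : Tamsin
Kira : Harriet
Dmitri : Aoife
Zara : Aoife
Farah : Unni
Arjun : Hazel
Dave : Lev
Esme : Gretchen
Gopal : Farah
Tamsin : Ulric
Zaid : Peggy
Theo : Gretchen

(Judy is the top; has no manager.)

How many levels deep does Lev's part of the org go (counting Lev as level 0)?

The longest chain under Lev runs Lev → Dave → Vinh, which is 2 levels below Lev.

2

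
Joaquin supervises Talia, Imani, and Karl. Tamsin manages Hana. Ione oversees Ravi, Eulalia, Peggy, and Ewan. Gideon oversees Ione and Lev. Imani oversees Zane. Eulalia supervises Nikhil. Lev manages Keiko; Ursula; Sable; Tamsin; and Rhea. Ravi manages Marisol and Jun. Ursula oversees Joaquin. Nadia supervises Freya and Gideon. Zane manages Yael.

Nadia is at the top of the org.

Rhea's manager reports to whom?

Rhea reports to Lev, and Lev reports to Gideon. So Rhea's skip-level manager is Gideon.

Gideon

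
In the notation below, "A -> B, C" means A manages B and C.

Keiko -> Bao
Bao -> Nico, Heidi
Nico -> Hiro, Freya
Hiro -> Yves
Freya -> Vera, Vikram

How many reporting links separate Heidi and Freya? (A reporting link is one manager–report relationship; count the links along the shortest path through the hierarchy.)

3

Heidi is 1 level below Bao, and Freya is 2 levels below Bao (their lowest common manager). The shortest path runs up from Heidi to Bao and back down to Freya: 1 + 2 = 3 links.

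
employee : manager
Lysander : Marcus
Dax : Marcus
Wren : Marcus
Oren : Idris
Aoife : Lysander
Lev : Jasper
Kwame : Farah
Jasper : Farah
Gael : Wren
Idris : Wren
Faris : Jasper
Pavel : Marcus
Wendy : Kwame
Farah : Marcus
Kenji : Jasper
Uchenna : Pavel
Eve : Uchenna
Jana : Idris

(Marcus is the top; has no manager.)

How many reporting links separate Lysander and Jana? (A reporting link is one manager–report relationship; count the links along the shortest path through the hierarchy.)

4

Lysander is 1 level below Marcus, and Jana is 3 levels below Marcus (their lowest common manager). The shortest path runs up from Lysander to Marcus and back down to Jana: 1 + 3 = 4 links.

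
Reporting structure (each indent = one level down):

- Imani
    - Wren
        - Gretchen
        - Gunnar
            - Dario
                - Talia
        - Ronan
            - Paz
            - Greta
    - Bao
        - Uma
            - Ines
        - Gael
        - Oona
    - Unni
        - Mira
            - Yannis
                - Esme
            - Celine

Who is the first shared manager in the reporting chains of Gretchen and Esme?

Gretchen's chain of managers is Wren, Imani. Esme's chain of managers is Yannis, Mira, Unni, Imani. The first manager that appears in both chains is Imani.

Imani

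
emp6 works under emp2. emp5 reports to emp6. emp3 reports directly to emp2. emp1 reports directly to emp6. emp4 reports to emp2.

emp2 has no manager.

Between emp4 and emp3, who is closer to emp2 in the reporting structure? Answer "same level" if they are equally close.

same level

Both emp4 and emp3 are 1 level below emp2.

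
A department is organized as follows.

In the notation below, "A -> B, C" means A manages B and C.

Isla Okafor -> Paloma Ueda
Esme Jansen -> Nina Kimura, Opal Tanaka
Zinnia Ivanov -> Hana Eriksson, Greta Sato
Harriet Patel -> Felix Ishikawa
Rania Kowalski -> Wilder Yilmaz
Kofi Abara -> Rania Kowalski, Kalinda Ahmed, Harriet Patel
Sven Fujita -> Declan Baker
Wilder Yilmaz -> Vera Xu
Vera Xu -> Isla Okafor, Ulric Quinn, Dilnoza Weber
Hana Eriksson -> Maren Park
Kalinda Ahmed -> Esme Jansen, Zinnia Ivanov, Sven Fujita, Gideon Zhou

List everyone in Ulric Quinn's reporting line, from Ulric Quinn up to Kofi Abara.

Ulric Quinn -> Vera Xu -> Wilder Yilmaz -> Rania Kowalski -> Kofi Abara

Ulric Quinn reports to Vera Xu. Vera Xu reports to Wilder Yilmaz. Wilder Yilmaz reports to Rania Kowalski. Rania Kowalski reports to Kofi Abara. Kofi Abara is at the top.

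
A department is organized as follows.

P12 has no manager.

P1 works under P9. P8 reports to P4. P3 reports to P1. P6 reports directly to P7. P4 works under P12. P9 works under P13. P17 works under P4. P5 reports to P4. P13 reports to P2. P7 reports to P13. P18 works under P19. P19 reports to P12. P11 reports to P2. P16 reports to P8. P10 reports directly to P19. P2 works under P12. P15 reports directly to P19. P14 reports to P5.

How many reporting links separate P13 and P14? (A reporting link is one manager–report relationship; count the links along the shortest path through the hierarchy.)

P13 is 2 levels below P12, and P14 is 3 levels below P12 (their lowest common manager). The shortest path runs up from P13 to P12 and back down to P14: 2 + 3 = 5 links.

5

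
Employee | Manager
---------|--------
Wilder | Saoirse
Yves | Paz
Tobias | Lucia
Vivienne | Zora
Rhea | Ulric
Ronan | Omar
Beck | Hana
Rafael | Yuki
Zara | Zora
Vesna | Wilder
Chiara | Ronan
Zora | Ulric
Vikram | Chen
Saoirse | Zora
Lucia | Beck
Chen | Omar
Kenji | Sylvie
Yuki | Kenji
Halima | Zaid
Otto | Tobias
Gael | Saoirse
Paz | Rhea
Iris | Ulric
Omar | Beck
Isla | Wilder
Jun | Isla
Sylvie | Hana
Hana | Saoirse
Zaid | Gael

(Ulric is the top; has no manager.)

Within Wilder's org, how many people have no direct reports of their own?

The people in Wilder's organization with no one reporting to them are Vesna, Jun. That is 2.

2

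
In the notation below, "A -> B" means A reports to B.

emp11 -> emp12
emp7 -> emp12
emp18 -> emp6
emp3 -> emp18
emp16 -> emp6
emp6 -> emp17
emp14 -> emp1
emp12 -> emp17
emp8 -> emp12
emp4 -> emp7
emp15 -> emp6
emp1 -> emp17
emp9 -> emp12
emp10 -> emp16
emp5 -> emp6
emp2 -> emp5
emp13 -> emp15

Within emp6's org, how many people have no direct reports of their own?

4

The people in emp6's organization with no one reporting to them are emp3, emp13, emp10, emp2. That is 4.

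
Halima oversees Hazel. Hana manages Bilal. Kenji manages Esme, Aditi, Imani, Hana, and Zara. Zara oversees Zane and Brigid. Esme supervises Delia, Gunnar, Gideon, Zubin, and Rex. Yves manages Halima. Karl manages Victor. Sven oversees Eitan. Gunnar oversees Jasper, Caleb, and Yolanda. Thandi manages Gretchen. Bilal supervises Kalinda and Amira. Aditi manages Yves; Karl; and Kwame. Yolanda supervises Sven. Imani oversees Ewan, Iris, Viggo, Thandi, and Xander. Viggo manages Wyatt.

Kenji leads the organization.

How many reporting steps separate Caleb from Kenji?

3

Chain from Caleb up to Kenji: Caleb → Gunnar → Esme → Kenji. That is 3 steps up, so Caleb is 3 levels below Kenji.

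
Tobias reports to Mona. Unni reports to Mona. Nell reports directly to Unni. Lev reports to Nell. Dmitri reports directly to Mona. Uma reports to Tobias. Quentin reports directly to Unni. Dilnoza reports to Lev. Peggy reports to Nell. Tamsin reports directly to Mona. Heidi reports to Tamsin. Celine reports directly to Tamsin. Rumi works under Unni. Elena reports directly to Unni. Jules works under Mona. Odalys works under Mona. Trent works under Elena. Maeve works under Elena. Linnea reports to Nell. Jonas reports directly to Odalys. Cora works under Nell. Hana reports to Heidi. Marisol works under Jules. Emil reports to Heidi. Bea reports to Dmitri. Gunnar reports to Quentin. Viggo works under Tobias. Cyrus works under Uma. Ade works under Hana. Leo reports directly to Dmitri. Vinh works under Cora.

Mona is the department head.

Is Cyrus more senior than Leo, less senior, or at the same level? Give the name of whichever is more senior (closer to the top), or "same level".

Cyrus is 3 levels below Mona; Leo is 2. Leo is higher.

Leo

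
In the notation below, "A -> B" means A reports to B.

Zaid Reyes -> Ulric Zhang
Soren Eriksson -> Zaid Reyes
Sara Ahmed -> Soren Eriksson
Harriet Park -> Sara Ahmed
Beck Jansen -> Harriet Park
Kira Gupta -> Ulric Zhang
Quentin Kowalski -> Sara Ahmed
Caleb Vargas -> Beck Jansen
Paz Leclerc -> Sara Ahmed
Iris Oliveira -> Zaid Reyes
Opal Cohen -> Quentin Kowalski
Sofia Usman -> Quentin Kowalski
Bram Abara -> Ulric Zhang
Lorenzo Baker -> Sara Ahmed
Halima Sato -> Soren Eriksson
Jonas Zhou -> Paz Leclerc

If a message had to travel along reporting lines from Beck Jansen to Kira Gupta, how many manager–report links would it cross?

Beck Jansen is 5 levels below Ulric Zhang, and Kira Gupta is 1 level below Ulric Zhang (their lowest common manager). The shortest path runs up from Beck Jansen to Ulric Zhang and back down to Kira Gupta: 5 + 1 = 6 links.

6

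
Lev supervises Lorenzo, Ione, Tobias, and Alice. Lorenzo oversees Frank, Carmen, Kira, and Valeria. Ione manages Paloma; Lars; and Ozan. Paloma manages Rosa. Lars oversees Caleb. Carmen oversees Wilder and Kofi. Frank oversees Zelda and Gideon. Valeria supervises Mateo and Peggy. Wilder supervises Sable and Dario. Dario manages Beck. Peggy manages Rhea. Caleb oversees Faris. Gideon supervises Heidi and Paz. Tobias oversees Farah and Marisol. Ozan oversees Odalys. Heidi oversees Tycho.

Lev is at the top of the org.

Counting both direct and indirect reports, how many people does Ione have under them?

7

Ione directly manages Paloma, Lars, Ozan. Under Paloma: Rosa (1). Under Lars: Caleb, Faris (2). Under Ozan: Odalys (1). So Ione's organization is 3 direct reports plus everyone under them: 2 + 3 + 2 = 7.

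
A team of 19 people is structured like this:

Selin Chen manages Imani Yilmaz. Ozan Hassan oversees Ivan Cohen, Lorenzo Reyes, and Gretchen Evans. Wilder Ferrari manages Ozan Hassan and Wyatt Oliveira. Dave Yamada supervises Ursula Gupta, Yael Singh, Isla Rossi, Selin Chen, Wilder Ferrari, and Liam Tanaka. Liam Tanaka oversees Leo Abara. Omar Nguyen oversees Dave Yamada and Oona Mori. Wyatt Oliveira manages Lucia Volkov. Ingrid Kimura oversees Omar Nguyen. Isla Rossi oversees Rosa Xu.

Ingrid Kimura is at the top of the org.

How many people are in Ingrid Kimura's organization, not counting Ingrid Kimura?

18

Ingrid Kimura directly manages Omar Nguyen. Under Omar Nguyen: Oona Mori, Dave Yamada, Yael Singh, Liam Tanaka, Leo Abara, Selin Chen, Imani Yilmaz, Isla Rossi, Rosa Xu, Wilder Ferrari, Wyatt Oliveira, Lucia Volkov, Ozan Hassan, Gretchen Evans, Lorenzo Reyes, Ivan Cohen, Ursula Gupta (17). That's 18 in total.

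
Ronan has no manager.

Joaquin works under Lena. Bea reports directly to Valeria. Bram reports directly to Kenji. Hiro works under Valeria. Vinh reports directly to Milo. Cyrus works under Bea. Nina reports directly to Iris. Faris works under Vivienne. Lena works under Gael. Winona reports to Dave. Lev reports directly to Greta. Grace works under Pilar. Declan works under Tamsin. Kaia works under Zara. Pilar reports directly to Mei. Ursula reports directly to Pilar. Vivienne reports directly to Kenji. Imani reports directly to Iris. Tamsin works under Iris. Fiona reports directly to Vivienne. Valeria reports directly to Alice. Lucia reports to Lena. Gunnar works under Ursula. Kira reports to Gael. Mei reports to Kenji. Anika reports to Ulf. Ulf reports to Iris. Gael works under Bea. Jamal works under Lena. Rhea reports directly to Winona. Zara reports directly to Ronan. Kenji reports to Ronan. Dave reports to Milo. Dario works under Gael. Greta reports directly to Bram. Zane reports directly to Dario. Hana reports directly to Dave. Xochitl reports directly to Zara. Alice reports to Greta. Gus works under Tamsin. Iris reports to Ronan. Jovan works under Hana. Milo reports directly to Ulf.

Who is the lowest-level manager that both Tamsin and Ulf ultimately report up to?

Iris

Tamsin's chain of managers is Iris, Ronan. Ulf's chain of managers is Iris, Ronan. The first manager that appears in both chains is Iris.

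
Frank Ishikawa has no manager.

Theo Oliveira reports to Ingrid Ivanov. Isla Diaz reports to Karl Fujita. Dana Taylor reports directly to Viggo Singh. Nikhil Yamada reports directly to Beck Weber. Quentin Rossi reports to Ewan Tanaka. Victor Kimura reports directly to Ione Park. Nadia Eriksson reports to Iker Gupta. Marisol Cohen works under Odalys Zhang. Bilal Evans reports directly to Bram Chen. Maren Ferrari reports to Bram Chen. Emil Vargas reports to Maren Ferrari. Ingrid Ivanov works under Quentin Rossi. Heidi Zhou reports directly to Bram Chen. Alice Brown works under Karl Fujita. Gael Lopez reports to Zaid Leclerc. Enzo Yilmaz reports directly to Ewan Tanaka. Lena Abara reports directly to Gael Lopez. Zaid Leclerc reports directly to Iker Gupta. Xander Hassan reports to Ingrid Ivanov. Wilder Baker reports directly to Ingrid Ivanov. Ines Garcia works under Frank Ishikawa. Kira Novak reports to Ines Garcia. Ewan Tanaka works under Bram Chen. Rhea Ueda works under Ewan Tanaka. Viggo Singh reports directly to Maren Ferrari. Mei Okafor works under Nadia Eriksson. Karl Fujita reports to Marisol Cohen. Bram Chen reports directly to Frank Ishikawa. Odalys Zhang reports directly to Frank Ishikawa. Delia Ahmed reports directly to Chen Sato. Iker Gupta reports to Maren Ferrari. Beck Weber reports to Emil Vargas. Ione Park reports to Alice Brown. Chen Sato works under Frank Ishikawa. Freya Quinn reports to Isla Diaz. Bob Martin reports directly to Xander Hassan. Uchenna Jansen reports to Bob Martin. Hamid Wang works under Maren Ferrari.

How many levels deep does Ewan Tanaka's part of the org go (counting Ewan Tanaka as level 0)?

5

The longest chain under Ewan Tanaka runs Ewan Tanaka → Quentin Rossi → Ingrid Ivanov → Xander Hassan → Bob Martin → Uchenna Jansen, which is 5 levels below Ewan Tanaka.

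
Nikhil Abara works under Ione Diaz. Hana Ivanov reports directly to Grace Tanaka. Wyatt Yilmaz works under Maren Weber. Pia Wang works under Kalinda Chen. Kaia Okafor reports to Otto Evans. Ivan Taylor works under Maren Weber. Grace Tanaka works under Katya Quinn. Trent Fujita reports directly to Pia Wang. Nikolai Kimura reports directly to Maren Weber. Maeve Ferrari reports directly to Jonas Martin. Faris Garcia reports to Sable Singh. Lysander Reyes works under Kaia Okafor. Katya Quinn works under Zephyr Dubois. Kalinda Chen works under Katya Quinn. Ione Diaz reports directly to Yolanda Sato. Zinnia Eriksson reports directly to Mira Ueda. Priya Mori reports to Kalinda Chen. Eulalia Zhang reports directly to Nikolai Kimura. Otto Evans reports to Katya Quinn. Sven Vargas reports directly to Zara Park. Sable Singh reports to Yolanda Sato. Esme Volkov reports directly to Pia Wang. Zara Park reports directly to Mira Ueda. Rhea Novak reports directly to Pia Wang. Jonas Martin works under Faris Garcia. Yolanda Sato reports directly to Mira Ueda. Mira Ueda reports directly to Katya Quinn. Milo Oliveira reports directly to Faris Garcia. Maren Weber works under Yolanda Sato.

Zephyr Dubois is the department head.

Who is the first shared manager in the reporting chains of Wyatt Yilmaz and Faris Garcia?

Yolanda Sato

Wyatt Yilmaz's chain of managers is Maren Weber, Yolanda Sato, Mira Ueda, Katya Quinn, Zephyr Dubois. Faris Garcia's chain of managers is Sable Singh, Yolanda Sato, Mira Ueda, Katya Quinn, Zephyr Dubois. The first manager that appears in both chains is Yolanda Sato.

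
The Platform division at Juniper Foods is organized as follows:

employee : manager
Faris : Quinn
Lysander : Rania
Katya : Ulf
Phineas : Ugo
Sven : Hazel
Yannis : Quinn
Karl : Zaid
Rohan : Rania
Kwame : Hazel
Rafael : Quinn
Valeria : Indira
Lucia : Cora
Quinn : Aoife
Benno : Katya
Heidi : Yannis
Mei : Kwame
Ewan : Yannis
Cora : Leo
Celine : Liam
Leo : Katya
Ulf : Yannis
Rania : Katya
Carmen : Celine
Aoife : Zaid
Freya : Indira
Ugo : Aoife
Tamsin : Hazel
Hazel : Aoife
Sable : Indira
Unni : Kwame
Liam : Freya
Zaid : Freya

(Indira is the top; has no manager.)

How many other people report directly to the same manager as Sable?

Sable reports to Indira. Indira's other direct reports are Freya, Valeria — 2 peers.

2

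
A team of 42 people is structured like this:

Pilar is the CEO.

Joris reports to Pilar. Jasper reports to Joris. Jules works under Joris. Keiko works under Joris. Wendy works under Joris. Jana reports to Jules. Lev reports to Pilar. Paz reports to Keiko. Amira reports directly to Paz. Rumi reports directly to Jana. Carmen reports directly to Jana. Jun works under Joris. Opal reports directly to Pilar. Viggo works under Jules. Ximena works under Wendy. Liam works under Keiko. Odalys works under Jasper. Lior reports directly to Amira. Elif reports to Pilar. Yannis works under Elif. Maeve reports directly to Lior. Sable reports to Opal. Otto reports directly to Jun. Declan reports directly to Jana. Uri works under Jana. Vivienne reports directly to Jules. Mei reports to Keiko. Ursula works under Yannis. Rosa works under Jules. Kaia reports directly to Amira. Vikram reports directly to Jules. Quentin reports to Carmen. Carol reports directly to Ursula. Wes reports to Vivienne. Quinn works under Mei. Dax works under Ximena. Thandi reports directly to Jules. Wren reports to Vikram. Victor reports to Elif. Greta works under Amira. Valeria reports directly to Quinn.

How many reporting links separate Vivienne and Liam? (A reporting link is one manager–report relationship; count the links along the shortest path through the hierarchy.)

4

Vivienne is 2 levels below Joris, and Liam is 2 levels below Joris (their lowest common manager). The shortest path runs up from Vivienne to Joris and back down to Liam: 2 + 2 = 4 links.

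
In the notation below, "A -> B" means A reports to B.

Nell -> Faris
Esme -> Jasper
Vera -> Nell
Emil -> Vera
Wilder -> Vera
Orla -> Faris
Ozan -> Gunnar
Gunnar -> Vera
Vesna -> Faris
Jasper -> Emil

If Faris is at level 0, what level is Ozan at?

4

Chain from Ozan up to Faris: Ozan → Gunnar → Vera → Nell → Faris. That is 4 steps up, so Ozan is 4 levels below Faris.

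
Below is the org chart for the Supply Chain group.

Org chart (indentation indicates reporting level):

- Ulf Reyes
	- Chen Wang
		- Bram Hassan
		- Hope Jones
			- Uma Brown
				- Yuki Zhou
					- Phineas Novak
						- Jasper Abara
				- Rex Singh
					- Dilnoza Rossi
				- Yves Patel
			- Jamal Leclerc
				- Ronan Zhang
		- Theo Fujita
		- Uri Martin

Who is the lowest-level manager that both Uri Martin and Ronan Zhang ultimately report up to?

Uri Martin's chain of managers is Chen Wang, Ulf Reyes. Ronan Zhang's chain of managers is Jamal Leclerc, Hope Jones, Chen Wang, Ulf Reyes. The first manager that appears in both chains is Chen Wang.

Chen Wang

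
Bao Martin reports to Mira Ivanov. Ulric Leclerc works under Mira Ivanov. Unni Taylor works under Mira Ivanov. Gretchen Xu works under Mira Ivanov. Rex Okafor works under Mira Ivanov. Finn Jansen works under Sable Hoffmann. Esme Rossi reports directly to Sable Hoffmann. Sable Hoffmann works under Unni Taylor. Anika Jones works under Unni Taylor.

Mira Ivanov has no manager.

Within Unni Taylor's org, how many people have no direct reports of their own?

3

The people in Unni Taylor's organization with no one reporting to them are Anika Jones, Finn Jansen, Esme Rossi. That is 3.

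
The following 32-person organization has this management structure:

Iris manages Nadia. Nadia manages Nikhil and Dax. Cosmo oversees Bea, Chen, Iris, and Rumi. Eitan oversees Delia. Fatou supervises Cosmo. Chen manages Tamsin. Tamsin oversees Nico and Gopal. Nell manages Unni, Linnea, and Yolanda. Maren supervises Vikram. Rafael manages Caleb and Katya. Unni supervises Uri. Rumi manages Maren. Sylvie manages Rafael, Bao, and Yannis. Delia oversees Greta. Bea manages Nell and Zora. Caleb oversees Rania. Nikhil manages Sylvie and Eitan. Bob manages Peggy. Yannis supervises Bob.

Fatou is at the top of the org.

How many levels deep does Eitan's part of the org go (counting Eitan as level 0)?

2

The longest chain under Eitan runs Eitan → Delia → Greta, which is 2 levels below Eitan.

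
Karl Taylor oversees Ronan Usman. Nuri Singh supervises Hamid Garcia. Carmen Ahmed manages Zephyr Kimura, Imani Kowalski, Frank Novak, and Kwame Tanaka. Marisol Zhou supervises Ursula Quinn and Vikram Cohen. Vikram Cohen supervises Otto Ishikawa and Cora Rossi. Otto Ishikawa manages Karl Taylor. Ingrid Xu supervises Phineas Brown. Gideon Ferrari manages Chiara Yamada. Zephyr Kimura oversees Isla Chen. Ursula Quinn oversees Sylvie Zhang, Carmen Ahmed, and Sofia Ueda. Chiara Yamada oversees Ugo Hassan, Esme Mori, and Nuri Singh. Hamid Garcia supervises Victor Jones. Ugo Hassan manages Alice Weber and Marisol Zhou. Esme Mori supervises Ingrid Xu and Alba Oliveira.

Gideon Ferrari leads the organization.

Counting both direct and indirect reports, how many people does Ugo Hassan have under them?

Ugo Hassan directly manages Marisol Zhou, Alice Weber. Under Marisol Zhou: Vikram Cohen, Cora Rossi, Otto Ishikawa, Karl Taylor, Ronan Usman, Ursula Quinn, Sylvie Zhang, Sofia Ueda, Carmen Ahmed, Kwame Tanaka, Frank Novak, Imani Kowalski, Zephyr Kimura, Isla Chen (14). Alice Weber has no reports. So Ugo Hassan's organization is 2 direct reports plus everyone under them: 15 + 1 = 16.

16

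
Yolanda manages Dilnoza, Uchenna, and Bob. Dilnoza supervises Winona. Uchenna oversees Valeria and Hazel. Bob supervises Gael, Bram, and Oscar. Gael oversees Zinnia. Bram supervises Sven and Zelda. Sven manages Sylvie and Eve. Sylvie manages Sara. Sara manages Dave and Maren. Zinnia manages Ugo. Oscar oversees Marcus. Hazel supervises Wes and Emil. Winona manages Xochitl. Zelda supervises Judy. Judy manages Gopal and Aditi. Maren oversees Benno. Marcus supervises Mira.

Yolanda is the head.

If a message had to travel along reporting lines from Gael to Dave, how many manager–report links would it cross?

6

Gael is 1 level below Bob, and Dave is 5 levels below Bob (their lowest common manager). The shortest path runs up from Gael to Bob and back down to Dave: 1 + 5 = 6 links.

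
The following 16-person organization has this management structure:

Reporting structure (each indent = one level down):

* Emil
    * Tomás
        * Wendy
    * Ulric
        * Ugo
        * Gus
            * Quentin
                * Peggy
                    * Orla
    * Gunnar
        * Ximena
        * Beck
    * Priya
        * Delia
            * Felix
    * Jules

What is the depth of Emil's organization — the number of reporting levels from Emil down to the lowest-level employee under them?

The longest chain under Emil runs Emil → Ulric → Gus → Quentin → Peggy → Orla, which is 5 levels below Emil.

5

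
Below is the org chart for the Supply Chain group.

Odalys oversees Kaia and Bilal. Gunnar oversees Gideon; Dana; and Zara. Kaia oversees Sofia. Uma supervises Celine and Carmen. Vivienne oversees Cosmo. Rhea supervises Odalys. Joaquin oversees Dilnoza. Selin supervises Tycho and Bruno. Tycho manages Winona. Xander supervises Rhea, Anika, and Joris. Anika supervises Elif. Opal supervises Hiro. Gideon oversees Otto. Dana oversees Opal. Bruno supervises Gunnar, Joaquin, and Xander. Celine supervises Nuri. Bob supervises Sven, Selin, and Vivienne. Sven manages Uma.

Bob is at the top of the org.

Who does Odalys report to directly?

Rhea

Odalys reports directly to Rhea.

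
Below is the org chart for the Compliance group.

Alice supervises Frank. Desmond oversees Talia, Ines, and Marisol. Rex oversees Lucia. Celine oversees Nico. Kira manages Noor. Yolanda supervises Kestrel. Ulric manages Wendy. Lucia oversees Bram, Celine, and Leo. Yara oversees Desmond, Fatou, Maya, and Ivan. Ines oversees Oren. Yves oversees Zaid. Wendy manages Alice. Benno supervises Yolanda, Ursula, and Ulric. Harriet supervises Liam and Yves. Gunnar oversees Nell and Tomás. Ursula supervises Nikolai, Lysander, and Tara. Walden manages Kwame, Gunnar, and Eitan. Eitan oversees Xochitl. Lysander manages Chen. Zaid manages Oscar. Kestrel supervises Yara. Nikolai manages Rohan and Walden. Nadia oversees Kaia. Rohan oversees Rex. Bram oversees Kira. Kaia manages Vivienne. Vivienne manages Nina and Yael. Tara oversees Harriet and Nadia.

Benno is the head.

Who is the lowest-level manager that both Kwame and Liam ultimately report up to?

Ursula

Kwame's chain of managers is Walden, Nikolai, Ursula, Benno. Liam's chain of managers is Harriet, Tara, Ursula, Benno. The first manager that appears in both chains is Ursula.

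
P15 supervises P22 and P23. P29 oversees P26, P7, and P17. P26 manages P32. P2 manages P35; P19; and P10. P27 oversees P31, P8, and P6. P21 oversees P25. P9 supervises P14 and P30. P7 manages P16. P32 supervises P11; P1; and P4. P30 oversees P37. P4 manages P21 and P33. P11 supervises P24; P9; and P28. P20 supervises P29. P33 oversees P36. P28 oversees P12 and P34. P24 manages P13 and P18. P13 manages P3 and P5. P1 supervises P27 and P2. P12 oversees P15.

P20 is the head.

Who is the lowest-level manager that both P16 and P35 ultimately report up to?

P29

P16's chain of managers is P7, P29, P20. P35's chain of managers is P2, P1, P32, P26, P29, P20. The first manager that appears in both chains is P29.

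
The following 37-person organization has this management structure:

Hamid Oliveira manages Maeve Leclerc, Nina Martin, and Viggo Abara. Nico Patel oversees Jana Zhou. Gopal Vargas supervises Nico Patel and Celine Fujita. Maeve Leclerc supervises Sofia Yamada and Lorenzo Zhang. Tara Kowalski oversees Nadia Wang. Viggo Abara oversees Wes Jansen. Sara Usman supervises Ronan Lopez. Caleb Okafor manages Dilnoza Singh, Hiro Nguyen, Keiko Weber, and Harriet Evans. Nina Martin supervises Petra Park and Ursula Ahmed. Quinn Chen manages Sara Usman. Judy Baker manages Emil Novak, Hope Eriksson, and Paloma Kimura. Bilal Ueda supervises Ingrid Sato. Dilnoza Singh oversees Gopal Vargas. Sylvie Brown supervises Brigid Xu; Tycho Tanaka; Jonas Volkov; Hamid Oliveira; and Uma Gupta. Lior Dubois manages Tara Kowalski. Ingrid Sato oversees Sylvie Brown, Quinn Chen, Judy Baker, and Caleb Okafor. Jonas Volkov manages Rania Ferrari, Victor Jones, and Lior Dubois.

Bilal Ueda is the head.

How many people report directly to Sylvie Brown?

5

Sylvie Brown directly manages Jonas Volkov, Hamid Oliveira, Uma Gupta, Brigid Xu, Tycho Tanaka. That is 5 direct reports.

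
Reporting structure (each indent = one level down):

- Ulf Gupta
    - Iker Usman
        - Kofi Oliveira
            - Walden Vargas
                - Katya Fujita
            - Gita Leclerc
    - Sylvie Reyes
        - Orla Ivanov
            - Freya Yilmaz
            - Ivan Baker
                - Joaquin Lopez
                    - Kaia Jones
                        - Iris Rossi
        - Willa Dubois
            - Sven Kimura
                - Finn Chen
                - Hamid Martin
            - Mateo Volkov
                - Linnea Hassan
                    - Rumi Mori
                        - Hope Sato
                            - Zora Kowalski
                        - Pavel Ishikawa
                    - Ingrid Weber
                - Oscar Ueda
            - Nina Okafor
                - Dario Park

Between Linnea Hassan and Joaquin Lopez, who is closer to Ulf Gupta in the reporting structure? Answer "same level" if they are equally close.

same level

Both Linnea Hassan and Joaquin Lopez are 4 levels below Ulf Gupta.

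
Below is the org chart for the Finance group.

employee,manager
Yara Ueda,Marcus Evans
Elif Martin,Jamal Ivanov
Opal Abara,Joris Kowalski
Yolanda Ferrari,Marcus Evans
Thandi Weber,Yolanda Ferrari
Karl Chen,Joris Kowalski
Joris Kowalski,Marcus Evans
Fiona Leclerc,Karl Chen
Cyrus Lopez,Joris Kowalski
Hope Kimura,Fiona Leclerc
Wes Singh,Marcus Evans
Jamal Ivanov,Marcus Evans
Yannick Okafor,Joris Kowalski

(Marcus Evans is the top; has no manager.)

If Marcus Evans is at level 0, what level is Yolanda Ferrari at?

Chain from Yolanda Ferrari up to Marcus Evans: Yolanda Ferrari → Marcus Evans. That is 1 step up, so Yolanda Ferrari is 1 level below Marcus Evans.

1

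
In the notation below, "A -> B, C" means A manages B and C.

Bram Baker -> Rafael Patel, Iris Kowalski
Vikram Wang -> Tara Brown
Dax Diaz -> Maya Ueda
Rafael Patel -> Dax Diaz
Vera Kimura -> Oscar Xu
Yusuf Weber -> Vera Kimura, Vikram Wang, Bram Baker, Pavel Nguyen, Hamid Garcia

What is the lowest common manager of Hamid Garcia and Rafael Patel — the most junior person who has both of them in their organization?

Yusuf Weber

Hamid Garcia's chain of managers is Yusuf Weber. Rafael Patel's chain of managers is Bram Baker, Yusuf Weber. The first manager that appears in both chains is Yusuf Weber.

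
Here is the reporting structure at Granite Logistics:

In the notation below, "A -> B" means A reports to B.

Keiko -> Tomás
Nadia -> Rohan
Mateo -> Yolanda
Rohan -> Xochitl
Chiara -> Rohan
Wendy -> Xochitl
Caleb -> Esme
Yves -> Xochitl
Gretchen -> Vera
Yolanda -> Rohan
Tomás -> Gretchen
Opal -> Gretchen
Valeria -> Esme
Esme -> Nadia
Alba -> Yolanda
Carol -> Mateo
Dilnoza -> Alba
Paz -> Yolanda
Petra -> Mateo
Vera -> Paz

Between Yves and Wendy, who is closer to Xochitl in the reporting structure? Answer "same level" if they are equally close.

same level

Both Yves and Wendy are 1 level below Xochitl.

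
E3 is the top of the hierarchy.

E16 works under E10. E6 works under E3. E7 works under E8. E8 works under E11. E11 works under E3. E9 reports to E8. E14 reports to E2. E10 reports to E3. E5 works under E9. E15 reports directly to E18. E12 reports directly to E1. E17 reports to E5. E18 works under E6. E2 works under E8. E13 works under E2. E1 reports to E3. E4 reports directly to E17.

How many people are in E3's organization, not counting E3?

17

E3 directly manages E11, E10, E6, E1. Under E11: E8, E2, E14, E13, E9, E5, E17, E4, E7 (9). Under E10: E16 (1). Under E6: E18, E15 (2). Under E1: E12 (1). So E3's organization is 4 direct reports plus everyone under them: 10 + 2 + 3 + 2 = 17.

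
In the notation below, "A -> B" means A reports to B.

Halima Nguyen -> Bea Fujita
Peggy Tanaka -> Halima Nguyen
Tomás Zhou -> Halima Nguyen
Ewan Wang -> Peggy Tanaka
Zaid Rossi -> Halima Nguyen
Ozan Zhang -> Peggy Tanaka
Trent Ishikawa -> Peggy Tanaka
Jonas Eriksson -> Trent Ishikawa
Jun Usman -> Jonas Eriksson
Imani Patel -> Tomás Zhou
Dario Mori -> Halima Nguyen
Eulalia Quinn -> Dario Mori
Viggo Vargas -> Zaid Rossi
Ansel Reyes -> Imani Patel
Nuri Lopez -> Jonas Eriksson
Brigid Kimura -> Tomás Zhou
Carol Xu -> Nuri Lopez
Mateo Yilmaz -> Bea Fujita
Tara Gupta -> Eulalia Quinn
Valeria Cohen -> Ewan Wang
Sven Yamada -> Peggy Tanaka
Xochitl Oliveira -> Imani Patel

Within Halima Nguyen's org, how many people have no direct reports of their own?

The people in Halima Nguyen's organization with no one reporting to them are Tara Gupta, Viggo Vargas, Brigid Kimura, Xochitl Oliveira, Ansel Reyes, Sven Yamada, Carol Xu, Jun Usman, Ozan Zhang, Valeria Cohen. That is 10.

10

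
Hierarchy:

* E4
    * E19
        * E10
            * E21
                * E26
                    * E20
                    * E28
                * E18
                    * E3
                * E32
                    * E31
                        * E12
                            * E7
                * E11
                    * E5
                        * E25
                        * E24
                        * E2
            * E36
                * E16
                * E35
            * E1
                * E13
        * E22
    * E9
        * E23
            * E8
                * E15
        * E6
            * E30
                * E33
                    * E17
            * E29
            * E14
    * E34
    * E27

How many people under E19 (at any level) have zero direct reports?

11

The people in E19's organization with no one reporting to them are E22, E13, E35, E16, E2, E24, E25, E7, E3, E28, E20. That is 11.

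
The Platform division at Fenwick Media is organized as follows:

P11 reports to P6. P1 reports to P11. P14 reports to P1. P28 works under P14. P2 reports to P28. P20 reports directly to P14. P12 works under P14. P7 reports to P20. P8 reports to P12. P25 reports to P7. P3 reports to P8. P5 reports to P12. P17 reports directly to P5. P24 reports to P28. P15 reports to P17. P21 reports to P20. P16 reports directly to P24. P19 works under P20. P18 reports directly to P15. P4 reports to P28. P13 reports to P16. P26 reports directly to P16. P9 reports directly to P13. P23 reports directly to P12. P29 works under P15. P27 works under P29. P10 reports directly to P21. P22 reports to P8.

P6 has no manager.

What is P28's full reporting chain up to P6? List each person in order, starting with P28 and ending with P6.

P28 reports to P14. P14 reports to P1. P1 reports to P11. P11 reports to P6. P6 is at the top.

P28 -> P14 -> P1 -> P11 -> P6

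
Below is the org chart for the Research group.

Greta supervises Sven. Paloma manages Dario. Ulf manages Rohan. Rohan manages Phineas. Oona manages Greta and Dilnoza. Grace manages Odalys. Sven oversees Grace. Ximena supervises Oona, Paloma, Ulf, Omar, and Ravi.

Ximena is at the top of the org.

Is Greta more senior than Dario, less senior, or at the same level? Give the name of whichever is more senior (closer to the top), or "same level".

same level

Both Greta and Dario are 2 levels below Ximena.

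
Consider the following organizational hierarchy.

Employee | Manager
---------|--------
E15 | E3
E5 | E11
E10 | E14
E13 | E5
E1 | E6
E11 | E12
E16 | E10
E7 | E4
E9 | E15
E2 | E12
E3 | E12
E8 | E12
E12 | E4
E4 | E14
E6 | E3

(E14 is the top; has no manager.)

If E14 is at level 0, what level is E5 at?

4

Chain from E5 up to E14: E5 → E11 → E12 → E4 → E14. That is 4 steps up, so E5 is 4 levels below E14.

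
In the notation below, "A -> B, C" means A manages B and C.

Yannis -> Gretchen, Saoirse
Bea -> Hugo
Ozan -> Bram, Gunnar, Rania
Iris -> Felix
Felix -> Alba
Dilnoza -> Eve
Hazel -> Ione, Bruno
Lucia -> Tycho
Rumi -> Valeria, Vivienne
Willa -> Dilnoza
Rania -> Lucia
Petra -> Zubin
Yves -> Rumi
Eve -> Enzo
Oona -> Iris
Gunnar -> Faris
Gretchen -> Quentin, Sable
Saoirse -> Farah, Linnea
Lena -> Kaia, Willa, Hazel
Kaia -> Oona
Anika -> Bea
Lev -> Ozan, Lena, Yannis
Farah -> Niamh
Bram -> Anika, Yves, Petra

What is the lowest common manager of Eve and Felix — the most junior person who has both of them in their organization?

Eve's chain of managers is Dilnoza, Willa, Lena, Lev. Felix's chain of managers is Iris, Oona, Kaia, Lena, Lev. The first manager that appears in both chains is Lena.

Lena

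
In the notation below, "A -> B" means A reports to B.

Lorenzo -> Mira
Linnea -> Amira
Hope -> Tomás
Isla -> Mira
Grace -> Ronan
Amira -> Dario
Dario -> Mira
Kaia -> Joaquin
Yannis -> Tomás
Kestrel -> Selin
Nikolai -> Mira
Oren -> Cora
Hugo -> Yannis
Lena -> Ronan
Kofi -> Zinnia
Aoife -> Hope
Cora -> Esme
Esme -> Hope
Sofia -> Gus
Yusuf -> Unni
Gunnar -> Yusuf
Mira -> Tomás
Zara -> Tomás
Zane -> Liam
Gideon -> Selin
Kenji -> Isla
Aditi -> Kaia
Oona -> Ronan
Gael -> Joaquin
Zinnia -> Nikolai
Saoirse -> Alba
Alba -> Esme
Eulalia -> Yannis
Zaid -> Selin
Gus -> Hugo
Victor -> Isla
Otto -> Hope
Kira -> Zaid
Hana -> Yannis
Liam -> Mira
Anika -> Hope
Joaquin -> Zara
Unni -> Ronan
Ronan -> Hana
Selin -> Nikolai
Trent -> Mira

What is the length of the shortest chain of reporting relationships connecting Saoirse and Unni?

8

Saoirse is 4 levels below Tomás, and Unni is 4 levels below Tomás (their lowest common manager). The shortest path runs up from Saoirse to Tomás and back down to Unni: 4 + 4 = 8 links.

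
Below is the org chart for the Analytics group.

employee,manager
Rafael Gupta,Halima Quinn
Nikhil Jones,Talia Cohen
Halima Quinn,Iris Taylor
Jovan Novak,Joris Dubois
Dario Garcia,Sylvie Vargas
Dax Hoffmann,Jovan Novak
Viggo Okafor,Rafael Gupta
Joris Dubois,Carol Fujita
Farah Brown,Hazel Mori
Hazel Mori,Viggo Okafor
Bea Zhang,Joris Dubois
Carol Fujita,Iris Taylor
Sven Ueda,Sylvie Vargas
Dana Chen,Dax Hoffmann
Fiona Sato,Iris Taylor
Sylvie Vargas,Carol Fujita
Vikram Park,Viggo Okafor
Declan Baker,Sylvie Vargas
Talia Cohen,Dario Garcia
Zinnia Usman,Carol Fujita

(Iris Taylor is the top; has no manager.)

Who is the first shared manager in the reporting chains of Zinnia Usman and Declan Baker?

Zinnia Usman's chain of managers is Carol Fujita, Iris Taylor. Declan Baker's chain of managers is Sylvie Vargas, Carol Fujita, Iris Taylor. The first manager that appears in both chains is Carol Fujita.

Carol Fujita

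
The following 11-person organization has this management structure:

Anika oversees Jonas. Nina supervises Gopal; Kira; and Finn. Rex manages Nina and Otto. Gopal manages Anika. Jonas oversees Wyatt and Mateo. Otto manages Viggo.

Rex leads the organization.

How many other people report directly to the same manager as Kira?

Kira reports to Nina. Nina's other direct reports are Gopal, Finn — 2 peers.

2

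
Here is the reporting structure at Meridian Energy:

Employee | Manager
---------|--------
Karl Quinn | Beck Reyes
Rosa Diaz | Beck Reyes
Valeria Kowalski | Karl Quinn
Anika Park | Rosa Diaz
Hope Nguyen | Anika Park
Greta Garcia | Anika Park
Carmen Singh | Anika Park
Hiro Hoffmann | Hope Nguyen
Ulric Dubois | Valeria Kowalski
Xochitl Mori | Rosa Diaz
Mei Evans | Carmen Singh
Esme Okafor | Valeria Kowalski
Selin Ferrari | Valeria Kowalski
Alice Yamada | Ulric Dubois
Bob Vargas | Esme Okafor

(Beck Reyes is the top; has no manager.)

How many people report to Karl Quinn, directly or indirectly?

6

Karl Quinn directly manages Valeria Kowalski. Under Valeria Kowalski: Selin Ferrari, Esme Okafor, Bob Vargas, Ulric Dubois, Alice Yamada (5). That's 6 in total.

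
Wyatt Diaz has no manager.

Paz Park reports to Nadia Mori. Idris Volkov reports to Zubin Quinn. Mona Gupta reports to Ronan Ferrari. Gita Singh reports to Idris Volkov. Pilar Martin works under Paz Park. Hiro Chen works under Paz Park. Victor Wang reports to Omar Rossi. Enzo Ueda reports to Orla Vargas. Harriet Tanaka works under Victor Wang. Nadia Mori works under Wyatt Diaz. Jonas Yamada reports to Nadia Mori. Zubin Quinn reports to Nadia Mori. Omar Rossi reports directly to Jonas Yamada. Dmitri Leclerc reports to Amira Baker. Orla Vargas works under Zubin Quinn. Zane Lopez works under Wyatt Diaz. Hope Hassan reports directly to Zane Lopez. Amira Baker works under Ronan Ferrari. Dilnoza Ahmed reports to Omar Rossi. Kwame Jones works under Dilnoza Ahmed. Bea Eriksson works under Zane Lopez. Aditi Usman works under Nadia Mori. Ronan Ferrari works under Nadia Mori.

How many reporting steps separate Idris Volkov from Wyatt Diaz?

3

Chain from Idris Volkov up to Wyatt Diaz: Idris Volkov → Zubin Quinn → Nadia Mori → Wyatt Diaz. That is 3 steps up, so Idris Volkov is 3 levels below Wyatt Diaz.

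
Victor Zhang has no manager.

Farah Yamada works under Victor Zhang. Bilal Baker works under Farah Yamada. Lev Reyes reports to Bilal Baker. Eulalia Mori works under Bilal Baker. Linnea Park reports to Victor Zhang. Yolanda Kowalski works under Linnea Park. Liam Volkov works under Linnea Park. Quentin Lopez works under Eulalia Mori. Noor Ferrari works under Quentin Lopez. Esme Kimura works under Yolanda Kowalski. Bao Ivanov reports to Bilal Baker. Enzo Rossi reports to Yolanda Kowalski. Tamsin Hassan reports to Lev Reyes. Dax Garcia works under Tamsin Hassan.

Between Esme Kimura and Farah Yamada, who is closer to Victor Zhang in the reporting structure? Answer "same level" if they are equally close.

Esme Kimura is 3 levels below Victor Zhang; Farah Yamada is 1. Farah Yamada is higher.

Farah Yamada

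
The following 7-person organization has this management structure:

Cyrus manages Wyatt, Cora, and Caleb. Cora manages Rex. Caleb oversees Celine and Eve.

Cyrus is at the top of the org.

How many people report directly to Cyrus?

Cyrus directly manages Wyatt, Cora, Caleb. That is 3 direct reports.

3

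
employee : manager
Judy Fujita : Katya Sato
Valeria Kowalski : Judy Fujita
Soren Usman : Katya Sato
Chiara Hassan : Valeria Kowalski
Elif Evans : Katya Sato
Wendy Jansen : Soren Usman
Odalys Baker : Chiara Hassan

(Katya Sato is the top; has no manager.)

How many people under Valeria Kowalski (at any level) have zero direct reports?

The only person in Valeria Kowalski's organization with no one reporting to them is Odalys Baker. That is 1.

1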